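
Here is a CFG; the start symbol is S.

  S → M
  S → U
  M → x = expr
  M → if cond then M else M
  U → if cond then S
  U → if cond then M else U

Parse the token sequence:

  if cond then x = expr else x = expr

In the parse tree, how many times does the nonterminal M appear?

3

[S [M if cond then [M x = expr] else [M x = expr]]]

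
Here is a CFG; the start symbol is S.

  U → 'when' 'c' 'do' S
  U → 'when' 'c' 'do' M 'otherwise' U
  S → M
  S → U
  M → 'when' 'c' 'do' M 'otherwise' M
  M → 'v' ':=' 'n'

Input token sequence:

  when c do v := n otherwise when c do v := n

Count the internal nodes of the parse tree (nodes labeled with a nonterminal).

6

[S [U when c do [M v := n] otherwise [U when c do [S [M v := n]]]]]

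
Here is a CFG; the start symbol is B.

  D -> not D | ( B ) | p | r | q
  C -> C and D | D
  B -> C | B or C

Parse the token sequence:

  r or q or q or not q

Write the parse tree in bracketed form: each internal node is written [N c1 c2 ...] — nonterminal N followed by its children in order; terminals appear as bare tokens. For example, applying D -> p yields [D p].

[B [B [B [B [C [D r]]] or [C [D q]]] or [C [D q]]] or [C [D not [D q]]]]

B
B or C
B or C or C
B or C or C or C
C or C or C or C
D or C or C or C
r or C or C or C
r or D or C or C
r or q or C or C
r or q or D or C
r or q or q or C
r or q or q or D
r or q or q or not D
r or q or q or not q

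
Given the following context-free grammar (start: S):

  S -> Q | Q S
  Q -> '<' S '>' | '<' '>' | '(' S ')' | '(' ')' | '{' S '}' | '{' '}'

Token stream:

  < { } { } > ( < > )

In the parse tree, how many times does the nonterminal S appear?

5

[S [Q < [S [Q { }] [S [Q { }]]] >] [S [Q ( [S [Q < >]] )]]]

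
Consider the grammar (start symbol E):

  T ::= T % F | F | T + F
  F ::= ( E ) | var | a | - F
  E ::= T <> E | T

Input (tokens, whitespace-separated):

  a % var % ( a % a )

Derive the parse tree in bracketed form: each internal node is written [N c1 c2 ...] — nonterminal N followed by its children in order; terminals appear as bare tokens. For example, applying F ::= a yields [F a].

E
T
T % F
T % F % F
F % F % F
a % F % F
a % var % F
a % var % ( E )
a % var % ( T )
a % var % ( T % F )
a % var % ( F % F )
a % var % ( a % F )
a % var % ( a % a )

[E [T [T [T [F a]] % [F var]] % [F ( [E [T [T [F a]] % [F a]]] )]]]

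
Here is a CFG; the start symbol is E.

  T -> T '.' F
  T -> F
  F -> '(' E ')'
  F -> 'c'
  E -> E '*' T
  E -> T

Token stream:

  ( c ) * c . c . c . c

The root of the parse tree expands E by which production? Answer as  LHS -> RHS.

E -> E '*' T

[E [E [T [F ( [E [T [F c]]] )]]] * [T [T [T [T [F c]] . [F c]] . [F c]] . [F c]]]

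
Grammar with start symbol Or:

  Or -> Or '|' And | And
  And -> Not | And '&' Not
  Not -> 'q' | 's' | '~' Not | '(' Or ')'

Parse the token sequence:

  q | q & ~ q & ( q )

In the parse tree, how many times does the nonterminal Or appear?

[Or [Or [And [Not q]]] | [And [And [And [Not q]] & [Not ~ [Not q]]] & [Not ( [Or [And [Not q]]] )]]]

3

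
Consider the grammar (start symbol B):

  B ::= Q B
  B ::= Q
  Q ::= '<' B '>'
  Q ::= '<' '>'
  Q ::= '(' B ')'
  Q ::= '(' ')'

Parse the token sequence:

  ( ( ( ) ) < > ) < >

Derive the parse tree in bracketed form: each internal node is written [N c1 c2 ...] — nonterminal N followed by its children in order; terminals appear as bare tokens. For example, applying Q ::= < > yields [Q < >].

B
Q B
( B ) B
( Q B ) B
( ( B ) B ) B
( ( Q ) B ) B
( ( ( ) ) B ) B
( ( ( ) ) Q ) B
( ( ( ) ) < > ) B
( ( ( ) ) < > ) Q
( ( ( ) ) < > ) < >

[B [Q ( [B [Q ( [B [Q ( )]] )] [B [Q < >]]] )] [B [Q < >]]]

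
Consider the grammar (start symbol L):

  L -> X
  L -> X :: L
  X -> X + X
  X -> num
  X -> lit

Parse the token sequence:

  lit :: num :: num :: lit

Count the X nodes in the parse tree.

4

[L [X lit] :: [L [X num] :: [L [X num] :: [L [X lit]]]]]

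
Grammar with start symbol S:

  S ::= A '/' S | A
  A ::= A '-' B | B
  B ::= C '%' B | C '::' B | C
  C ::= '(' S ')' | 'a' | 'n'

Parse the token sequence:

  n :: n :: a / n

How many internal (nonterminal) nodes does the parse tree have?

[S [A [B [C n] :: [B [C n] :: [B [C a]]]]] / [S [A [B [C n]]]]]

12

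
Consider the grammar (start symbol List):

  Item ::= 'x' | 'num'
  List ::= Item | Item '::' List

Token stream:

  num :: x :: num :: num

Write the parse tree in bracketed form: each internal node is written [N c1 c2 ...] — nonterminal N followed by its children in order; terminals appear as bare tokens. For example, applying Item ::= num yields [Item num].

[List [Item num] :: [List [Item x] :: [List [Item num] :: [List [Item num]]]]]

List
Item :: List
num :: List
num :: Item :: List
num :: x :: List
num :: x :: Item :: List
num :: x :: num :: List
num :: x :: num :: Item
num :: x :: num :: num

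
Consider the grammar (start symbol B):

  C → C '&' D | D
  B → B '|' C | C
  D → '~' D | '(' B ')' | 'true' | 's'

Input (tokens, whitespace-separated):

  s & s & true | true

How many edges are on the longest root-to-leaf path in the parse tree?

6

[B [B [C [C [C [D s]] & [D s]] & [D true]]] | [C [D true]]]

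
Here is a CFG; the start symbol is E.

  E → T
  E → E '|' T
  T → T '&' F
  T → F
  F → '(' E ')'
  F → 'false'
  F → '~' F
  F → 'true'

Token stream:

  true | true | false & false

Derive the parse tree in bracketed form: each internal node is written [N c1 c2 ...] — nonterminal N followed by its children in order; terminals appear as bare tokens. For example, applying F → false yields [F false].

[E [E [E [T [F true]]] | [T [F true]]] | [T [T [F false]] & [F false]]]

E
E | T
E | T | T
T | T | T
F | T | T
true | T | T
true | F | T
true | true | T
true | true | T & F
true | true | F & F
true | true | false & F
true | true | false & false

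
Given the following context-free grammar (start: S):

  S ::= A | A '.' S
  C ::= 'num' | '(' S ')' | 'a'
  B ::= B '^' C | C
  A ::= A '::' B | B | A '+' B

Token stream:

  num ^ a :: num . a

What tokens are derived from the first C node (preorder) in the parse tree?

num

[S [A [A [B [B [C num]] ^ [C a]]] :: [B [C num]]] . [S [A [B [C a]]]]]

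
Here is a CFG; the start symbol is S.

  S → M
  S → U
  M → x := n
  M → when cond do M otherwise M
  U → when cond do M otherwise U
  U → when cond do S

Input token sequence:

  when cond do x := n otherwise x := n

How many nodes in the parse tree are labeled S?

1

[S [M when cond do [M x := n] otherwise [M x := n]]]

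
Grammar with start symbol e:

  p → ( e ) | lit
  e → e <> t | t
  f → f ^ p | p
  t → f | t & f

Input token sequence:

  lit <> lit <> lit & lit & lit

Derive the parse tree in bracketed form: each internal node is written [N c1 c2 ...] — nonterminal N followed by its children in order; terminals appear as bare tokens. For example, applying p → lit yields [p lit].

[e [e [e [t [f [p lit]]]] <> [t [f [p lit]]]] <> [t [t [t [f [p lit]]] & [f [p lit]]] & [f [p lit]]]]

e
e <> t
e <> t <> t
t <> t <> t
f <> t <> t
p <> t <> t
lit <> t <> t
lit <> f <> t
lit <> p <> t
lit <> lit <> t
lit <> lit <> t & f
lit <> lit <> t & f & f
lit <> lit <> f & f & f
lit <> lit <> p & f & f
lit <> lit <> lit & f & f
lit <> lit <> lit & p & f
lit <> lit <> lit & lit & f
lit <> lit <> lit & lit & p
lit <> lit <> lit & lit & lit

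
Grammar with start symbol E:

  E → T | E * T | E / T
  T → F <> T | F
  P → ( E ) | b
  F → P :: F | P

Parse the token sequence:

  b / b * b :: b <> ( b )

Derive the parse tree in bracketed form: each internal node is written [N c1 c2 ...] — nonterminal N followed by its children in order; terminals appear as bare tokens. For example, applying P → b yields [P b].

E
E * T
E / T * T
T / T * T
F / T * T
P / T * T
b / T * T
b / F * T
b / P * T
b / b * T
b / b * F <> T
b / b * P :: F <> T
b / b * b :: F <> T
b / b * b :: P <> T
b / b * b :: b <> T
b / b * b :: b <> F
b / b * b :: b <> P
b / b * b :: b <> ( E )
b / b * b :: b <> ( T )
b / b * b :: b <> ( F )
b / b * b :: b <> ( P )
b / b * b :: b <> ( b )

[E [E [E [T [F [P b]]]] / [T [F [P b]]]] * [T [F [P b] :: [F [P b]]] <> [T [F [P ( [E [T [F [P b]]]] )]]]]]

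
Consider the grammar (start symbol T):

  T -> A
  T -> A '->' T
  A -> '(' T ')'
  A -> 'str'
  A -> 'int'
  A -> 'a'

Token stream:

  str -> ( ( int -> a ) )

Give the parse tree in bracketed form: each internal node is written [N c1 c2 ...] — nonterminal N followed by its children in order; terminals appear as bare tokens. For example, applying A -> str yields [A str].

[T [A str] -> [T [A ( [T [A ( [T [A int] -> [T [A a]]] )]] )]]]

T
A -> T
str -> T
str -> A
str -> ( T )
str -> ( A )
str -> ( ( T ) )
str -> ( ( A -> T ) )
str -> ( ( int -> T ) )
str -> ( ( int -> A ) )
str -> ( ( int -> a ) )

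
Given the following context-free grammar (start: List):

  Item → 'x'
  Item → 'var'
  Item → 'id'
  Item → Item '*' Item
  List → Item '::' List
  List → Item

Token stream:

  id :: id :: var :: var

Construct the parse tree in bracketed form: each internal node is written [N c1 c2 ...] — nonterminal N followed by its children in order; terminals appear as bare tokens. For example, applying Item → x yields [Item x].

List
Item :: List
id :: List
id :: Item :: List
id :: id :: List
id :: id :: Item :: List
id :: id :: var :: List
id :: id :: var :: Item
id :: id :: var :: var

[List [Item id] :: [List [Item id] :: [List [Item var] :: [List [Item var]]]]]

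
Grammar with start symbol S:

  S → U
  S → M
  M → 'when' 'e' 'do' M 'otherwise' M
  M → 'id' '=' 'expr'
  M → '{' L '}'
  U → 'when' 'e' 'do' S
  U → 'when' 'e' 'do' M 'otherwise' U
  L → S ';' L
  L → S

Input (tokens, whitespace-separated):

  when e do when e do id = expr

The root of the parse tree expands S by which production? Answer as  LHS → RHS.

[S [U when e do [S [U when e do [S [M id = expr]]]]]]

S → U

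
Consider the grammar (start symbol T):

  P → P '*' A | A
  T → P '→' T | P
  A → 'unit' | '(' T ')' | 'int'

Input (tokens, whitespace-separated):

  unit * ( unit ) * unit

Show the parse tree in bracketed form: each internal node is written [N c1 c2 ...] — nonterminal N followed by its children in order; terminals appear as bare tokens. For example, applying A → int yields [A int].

T
P
P * A
P * A * A
A * A * A
unit * A * A
unit * ( T ) * A
unit * ( P ) * A
unit * ( A ) * A
unit * ( unit ) * A
unit * ( unit ) * unit

[T [P [P [P [A unit]] * [A ( [T [P [A unit]]] )]] * [A unit]]]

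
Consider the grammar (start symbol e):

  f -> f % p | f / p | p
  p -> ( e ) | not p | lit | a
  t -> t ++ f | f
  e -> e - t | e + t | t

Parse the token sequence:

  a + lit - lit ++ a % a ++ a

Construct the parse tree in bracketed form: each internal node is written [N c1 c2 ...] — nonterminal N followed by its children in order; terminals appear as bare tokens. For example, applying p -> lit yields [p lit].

[e [e [e [t [f [p a]]]] + [t [f [p lit]]]] - [t [t [t [f [p lit]]] ++ [f [f [p a]] % [p a]]] ++ [f [p a]]]]

e
e - t
e + t - t
t + t - t
f + t - t
p + t - t
a + t - t
a + f - t
a + p - t
a + lit - t
a + lit - t ++ f
a + lit - t ++ f ++ f
a + lit - f ++ f ++ f
a + lit - p ++ f ++ f
a + lit - lit ++ f ++ f
a + lit - lit ++ f % p ++ f
a + lit - lit ++ p % p ++ f
a + lit - lit ++ a % p ++ f
a + lit - lit ++ a % a ++ f
a + lit - lit ++ a % a ++ p
a + lit - lit ++ a % a ++ a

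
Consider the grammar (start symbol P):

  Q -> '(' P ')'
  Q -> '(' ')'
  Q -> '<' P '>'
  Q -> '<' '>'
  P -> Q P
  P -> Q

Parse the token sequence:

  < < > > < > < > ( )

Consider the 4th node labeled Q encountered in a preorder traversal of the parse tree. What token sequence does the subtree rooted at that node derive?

[P [Q < [P [Q < >]] >] [P [Q < >] [P [Q < >] [P [Q ( )]]]]]

< >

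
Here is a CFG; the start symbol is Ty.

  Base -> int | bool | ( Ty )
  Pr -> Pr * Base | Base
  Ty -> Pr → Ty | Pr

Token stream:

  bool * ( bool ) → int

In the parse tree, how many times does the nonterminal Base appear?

4

[Ty [Pr [Pr [Base bool]] * [Base ( [Ty [Pr [Base bool]]] )]] → [Ty [Pr [Base int]]]]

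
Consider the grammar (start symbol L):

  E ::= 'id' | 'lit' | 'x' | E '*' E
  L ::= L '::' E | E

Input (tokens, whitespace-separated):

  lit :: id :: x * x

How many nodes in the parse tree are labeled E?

[L [L [L [E lit]] :: [E id]] :: [E [E x] * [E x]]]

5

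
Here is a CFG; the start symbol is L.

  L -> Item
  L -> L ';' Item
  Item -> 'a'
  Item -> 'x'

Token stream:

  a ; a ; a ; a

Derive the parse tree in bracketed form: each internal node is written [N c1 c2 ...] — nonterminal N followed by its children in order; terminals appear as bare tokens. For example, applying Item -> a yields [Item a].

L
L ; Item
L ; Item ; Item
L ; Item ; Item ; Item
Item ; Item ; Item ; Item
a ; Item ; Item ; Item
a ; a ; Item ; Item
a ; a ; a ; Item
a ; a ; a ; a

[L [L [L [L [Item a]] ; [Item a]] ; [Item a]] ; [Item a]]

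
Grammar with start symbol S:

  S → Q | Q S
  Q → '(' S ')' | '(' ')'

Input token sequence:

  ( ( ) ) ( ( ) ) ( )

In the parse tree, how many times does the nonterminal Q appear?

5

[S [Q ( [S [Q ( )]] )] [S [Q ( [S [Q ( )]] )] [S [Q ( )]]]]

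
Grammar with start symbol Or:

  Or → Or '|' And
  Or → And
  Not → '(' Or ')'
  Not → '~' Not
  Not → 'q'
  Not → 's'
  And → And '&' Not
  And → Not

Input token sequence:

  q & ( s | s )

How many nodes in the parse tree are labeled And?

[Or [And [And [Not q]] & [Not ( [Or [Or [And [Not s]]] | [And [Not s]]] )]]]

4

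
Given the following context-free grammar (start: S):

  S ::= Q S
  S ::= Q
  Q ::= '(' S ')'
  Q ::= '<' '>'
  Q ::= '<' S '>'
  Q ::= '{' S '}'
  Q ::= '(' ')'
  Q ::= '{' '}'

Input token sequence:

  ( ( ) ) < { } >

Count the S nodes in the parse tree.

[S [Q ( [S [Q ( )]] )] [S [Q < [S [Q { }]] >]]]

4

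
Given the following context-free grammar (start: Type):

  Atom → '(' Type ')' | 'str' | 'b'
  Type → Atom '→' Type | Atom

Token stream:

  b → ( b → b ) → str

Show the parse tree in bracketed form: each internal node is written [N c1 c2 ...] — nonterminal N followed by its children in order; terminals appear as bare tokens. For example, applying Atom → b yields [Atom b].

[Type [Atom b] → [Type [Atom ( [Type [Atom b] → [Type [Atom b]]] )] → [Type [Atom str]]]]

Type
Atom → Type
b → Type
b → Atom → Type
b → ( Type ) → Type
b → ( Atom → Type ) → Type
b → ( b → Type ) → Type
b → ( b → Atom ) → Type
b → ( b → b ) → Type
b → ( b → b ) → Atom
b → ( b → b ) → str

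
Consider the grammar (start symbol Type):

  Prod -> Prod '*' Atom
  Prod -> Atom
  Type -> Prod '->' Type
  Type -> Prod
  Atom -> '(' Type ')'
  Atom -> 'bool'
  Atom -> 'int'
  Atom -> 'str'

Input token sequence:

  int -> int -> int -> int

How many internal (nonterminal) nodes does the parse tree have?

12

[Type [Prod [Atom int]] -> [Type [Prod [Atom int]] -> [Type [Prod [Atom int]] -> [Type [Prod [Atom int]]]]]]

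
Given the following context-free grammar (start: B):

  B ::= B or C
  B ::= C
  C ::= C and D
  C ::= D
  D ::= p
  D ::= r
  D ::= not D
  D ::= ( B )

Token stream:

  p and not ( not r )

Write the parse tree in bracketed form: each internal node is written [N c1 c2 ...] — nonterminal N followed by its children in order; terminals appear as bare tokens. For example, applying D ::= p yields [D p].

B
C
C and D
D and D
p and D
p and not D
p and not ( B )
p and not ( C )
p and not ( D )
p and not ( not D )
p and not ( not r )

[B [C [C [D p]] and [D not [D ( [B [C [D not [D r]]]] )]]]]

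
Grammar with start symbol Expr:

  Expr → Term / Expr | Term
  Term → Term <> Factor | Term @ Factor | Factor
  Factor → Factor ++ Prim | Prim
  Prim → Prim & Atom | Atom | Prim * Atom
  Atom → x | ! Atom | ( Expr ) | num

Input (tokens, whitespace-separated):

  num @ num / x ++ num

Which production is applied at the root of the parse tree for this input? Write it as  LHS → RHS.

[Expr [Term [Term [Factor [Prim [Atom num]]]] @ [Factor [Prim [Atom num]]]] / [Expr [Term [Factor [Factor [Prim [Atom x]]] ++ [Prim [Atom num]]]]]]

Expr → Term / Expr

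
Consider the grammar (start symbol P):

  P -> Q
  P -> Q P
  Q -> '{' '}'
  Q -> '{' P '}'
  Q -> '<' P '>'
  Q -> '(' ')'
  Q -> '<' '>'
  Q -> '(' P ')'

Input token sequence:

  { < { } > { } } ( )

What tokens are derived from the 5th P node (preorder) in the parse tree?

[P [Q { [P [Q < [P [Q { }]] >] [P [Q { }]]] }] [P [Q ( )]]]

( )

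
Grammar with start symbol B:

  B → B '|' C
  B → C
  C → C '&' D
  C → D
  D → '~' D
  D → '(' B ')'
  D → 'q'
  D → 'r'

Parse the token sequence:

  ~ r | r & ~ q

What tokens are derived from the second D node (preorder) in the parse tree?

r

[B [B [C [D ~ [D r]]]] | [C [C [D r]] & [D ~ [D q]]]]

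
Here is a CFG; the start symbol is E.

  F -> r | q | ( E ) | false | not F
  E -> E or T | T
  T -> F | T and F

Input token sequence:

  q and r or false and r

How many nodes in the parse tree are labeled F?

[E [E [T [T [F q]] and [F r]]] or [T [T [F false]] and [F r]]]

4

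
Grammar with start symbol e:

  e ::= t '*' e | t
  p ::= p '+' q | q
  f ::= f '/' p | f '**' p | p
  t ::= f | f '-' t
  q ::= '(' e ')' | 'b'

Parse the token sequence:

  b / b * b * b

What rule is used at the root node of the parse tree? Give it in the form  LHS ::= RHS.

e ::= t '*' e

[e [t [f [f [p [q b]]] / [p [q b]]]] * [e [t [f [p [q b]]]] * [e [t [f [p [q b]]]]]]]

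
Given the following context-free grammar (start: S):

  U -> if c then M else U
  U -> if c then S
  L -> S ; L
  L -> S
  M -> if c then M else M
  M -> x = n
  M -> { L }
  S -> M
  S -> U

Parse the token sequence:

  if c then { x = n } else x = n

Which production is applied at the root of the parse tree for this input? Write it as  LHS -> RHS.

S -> M

[S [M if c then [M { [L [S [M x = n]]] }] else [M x = n]]]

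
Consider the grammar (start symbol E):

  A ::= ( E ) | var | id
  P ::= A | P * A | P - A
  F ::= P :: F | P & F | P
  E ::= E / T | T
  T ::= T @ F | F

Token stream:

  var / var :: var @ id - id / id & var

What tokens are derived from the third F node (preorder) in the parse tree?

[E [E [E [T [F [P [A var]]]]] / [T [T [F [P [A var]] :: [F [P [A var]]]]] @ [F [P [P [A id]] - [A id]]]]] / [T [F [P [A id]] & [F [P [A var]]]]]]

var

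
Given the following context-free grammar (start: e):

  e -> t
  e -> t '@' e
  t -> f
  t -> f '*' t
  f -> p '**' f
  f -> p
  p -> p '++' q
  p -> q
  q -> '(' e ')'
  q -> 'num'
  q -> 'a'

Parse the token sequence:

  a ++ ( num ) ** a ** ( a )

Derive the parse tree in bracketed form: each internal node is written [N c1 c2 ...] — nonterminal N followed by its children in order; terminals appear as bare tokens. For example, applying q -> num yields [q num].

[e [t [f [p [p [q a]] ++ [q ( [e [t [f [p [q num]]]]] )]] ** [f [p [q a]] ** [f [p [q ( [e [t [f [p [q a]]]]] )]]]]]]]

e
t
f
p ** f
p ++ q ** f
q ++ q ** f
a ++ q ** f
a ++ ( e ) ** f
a ++ ( t ) ** f
a ++ ( f ) ** f
a ++ ( p ) ** f
a ++ ( q ) ** f
a ++ ( num ) ** f
a ++ ( num ) ** p ** f
a ++ ( num ) ** q ** f
a ++ ( num ) ** a ** f
a ++ ( num ) ** a ** p
a ++ ( num ) ** a ** q
a ++ ( num ) ** a ** ( e )
a ++ ( num ) ** a ** ( t )
a ++ ( num ) ** a ** ( f )
a ++ ( num ) ** a ** ( p )
a ++ ( num ) ** a ** ( q )
a ++ ( num ) ** a ** ( a )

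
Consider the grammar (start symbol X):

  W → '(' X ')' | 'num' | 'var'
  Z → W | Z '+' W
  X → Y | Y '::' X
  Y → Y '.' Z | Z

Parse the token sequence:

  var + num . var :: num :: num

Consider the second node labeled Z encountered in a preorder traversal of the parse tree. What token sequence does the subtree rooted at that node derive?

var

[X [Y [Y [Z [Z [W var]] + [W num]]] . [Z [W var]]] :: [X [Y [Z [W num]]] :: [X [Y [Z [W num]]]]]]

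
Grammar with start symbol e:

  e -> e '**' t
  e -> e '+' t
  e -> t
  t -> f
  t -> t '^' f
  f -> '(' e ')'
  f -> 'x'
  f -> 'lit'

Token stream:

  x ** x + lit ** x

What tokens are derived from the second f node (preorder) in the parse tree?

[e [e [e [e [t [f x]]] ** [t [f x]]] + [t [f lit]]] ** [t [f x]]]

x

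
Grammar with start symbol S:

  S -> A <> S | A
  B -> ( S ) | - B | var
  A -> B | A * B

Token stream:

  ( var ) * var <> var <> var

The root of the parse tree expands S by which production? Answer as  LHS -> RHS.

[S [A [A [B ( [S [A [B var]]] )]] * [B var]] <> [S [A [B var]] <> [S [A [B var]]]]]

S -> A <> S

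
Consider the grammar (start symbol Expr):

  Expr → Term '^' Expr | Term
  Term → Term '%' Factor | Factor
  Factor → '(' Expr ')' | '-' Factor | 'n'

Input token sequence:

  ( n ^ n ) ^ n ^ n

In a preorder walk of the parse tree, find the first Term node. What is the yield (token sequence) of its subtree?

[Expr [Term [Factor ( [Expr [Term [Factor n]] ^ [Expr [Term [Factor n]]]] )]] ^ [Expr [Term [Factor n]] ^ [Expr [Term [Factor n]]]]]

( n ^ n )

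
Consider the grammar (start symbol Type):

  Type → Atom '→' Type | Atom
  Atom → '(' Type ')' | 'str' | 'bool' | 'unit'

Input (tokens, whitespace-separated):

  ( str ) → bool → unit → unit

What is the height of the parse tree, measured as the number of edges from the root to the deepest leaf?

[Type [Atom ( [Type [Atom str]] )] → [Type [Atom bool] → [Type [Atom unit] → [Type [Atom unit]]]]]

5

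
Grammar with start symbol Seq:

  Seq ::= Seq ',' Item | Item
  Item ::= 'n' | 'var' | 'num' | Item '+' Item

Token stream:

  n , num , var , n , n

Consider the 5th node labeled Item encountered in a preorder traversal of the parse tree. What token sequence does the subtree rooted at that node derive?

[Seq [Seq [Seq [Seq [Seq [Item n]] , [Item num]] , [Item var]] , [Item n]] , [Item n]]

n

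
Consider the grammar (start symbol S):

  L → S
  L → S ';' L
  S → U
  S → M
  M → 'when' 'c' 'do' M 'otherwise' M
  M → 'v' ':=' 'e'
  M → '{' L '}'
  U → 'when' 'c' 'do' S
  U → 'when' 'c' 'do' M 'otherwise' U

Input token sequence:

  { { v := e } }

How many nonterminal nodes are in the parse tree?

8

[S [M { [L [S [M { [L [S [M v := e]]] }]]] }]]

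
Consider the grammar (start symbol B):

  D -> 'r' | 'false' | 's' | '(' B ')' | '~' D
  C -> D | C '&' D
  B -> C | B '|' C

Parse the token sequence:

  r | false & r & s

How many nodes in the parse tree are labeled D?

[B [B [C [D r]]] | [C [C [C [D false]] & [D r]] & [D s]]]

4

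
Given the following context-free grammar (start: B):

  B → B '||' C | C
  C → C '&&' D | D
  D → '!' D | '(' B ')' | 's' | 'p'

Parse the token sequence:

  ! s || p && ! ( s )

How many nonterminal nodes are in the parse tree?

[B [B [C [D ! [D s]]]] || [C [C [D p]] && [D ! [D ( [B [C [D s]]] )]]]]

13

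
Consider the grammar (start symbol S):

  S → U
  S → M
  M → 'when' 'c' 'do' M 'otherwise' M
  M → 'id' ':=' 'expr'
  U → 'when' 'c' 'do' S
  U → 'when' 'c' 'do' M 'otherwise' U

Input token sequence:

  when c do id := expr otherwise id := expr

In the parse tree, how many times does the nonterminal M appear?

[S [M when c do [M id := expr] otherwise [M id := expr]]]

3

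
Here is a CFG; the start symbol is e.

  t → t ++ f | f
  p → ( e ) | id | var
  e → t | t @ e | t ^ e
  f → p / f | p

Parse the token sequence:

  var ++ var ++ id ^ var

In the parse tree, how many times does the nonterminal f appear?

4

[e [t [t [t [f [p var]]] ++ [f [p var]]] ++ [f [p id]]] ^ [e [t [f [p var]]]]]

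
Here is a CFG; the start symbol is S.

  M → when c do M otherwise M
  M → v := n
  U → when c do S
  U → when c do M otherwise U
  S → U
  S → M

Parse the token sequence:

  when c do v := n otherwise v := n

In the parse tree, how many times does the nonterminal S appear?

[S [M when c do [M v := n] otherwise [M v := n]]]

1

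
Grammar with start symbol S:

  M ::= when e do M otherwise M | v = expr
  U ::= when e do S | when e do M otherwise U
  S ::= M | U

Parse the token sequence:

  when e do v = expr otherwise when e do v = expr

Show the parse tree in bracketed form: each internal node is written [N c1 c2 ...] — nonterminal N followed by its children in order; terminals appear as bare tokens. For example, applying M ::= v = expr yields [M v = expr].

[S [U when e do [M v = expr] otherwise [U when e do [S [M v = expr]]]]]

S
U
when e do M otherwise U
when e do v = expr otherwise U
when e do v = expr otherwise when e do S
when e do v = expr otherwise when e do M
when e do v = expr otherwise when e do v = expr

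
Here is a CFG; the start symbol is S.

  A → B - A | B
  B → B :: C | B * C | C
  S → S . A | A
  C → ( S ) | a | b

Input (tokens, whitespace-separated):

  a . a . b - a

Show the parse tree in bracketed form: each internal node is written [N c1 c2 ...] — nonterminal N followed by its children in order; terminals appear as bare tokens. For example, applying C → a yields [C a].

[S [S [S [A [B [C a]]]] . [A [B [C a]]]] . [A [B [C b]] - [A [B [C a]]]]]

S
S . A
S . A . A
A . A . A
B . A . A
C . A . A
a . A . A
a . B . A
a . C . A
a . a . A
a . a . B - A
a . a . C - A
a . a . b - A
a . a . b - B
a . a . b - C
a . a . b - a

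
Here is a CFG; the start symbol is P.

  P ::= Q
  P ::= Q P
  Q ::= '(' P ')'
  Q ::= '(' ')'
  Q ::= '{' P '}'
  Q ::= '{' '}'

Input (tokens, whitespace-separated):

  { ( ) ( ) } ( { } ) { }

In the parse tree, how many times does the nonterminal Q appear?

[P [Q { [P [Q ( )] [P [Q ( )]]] }] [P [Q ( [P [Q { }]] )] [P [Q { }]]]]

6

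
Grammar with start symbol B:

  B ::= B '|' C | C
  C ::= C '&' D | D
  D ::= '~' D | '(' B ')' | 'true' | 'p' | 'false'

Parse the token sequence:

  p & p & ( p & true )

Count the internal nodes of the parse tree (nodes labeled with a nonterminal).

[B [C [C [C [D p]] & [D p]] & [D ( [B [C [C [D p]] & [D true]]] )]]]

12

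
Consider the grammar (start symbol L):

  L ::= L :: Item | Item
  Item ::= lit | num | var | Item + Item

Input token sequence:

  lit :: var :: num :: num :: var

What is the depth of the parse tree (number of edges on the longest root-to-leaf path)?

6

[L [L [L [L [L [Item lit]] :: [Item var]] :: [Item num]] :: [Item num]] :: [Item var]]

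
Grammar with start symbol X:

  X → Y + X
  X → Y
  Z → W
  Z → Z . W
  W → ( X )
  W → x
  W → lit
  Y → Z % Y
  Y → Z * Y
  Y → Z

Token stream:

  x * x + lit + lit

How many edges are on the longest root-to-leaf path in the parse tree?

[X [Y [Z [W x]] * [Y [Z [W x]]]] + [X [Y [Z [W lit]]] + [X [Y [Z [W lit]]]]]]

6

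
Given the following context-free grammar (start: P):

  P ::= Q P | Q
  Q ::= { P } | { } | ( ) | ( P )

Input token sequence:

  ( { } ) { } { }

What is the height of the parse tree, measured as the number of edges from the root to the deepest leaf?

[P [Q ( [P [Q { }]] )] [P [Q { }] [P [Q { }]]]]

4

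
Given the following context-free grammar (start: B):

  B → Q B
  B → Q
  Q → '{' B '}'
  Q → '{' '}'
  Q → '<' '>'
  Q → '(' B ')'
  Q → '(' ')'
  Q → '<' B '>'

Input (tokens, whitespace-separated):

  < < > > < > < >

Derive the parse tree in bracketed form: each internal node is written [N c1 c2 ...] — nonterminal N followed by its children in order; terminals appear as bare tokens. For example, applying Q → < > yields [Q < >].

[B [Q < [B [Q < >]] >] [B [Q < >] [B [Q < >]]]]

B
Q B
< B > B
< Q > B
< < > > B
< < > > Q B
< < > > < > B
< < > > < > Q
< < > > < > < >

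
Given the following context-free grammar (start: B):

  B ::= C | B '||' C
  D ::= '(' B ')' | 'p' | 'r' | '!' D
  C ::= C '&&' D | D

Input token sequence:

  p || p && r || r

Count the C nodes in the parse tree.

[B [B [B [C [D p]]] || [C [C [D p]] && [D r]]] || [C [D r]]]

4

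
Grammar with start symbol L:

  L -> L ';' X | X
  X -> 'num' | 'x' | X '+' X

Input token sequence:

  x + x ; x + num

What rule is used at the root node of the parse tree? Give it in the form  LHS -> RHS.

[L [L [X [X x] + [X x]]] ; [X [X x] + [X num]]]

L -> L ';' X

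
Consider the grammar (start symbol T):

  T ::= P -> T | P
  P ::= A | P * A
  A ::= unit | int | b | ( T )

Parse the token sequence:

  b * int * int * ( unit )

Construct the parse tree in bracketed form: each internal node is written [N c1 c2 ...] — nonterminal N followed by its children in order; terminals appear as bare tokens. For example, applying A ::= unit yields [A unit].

[T [P [P [P [P [A b]] * [A int]] * [A int]] * [A ( [T [P [A unit]]] )]]]

T
P
P * A
P * A * A
P * A * A * A
A * A * A * A
b * A * A * A
b * int * A * A
b * int * int * A
b * int * int * ( T )
b * int * int * ( P )
b * int * int * ( A )
b * int * int * ( unit )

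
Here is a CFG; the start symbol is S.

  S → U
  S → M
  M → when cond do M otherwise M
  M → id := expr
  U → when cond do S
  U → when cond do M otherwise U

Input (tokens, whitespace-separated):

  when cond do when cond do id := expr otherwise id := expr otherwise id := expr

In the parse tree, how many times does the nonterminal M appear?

[S [M when cond do [M when cond do [M id := expr] otherwise [M id := expr]] otherwise [M id := expr]]]

5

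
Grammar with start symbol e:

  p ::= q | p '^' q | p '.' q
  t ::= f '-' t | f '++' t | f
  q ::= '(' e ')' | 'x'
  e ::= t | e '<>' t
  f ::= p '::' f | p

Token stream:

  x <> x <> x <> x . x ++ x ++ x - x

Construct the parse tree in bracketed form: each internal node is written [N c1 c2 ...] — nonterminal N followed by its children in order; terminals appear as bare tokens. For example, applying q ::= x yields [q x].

[e [e [e [e [t [f [p [q x]]]]] <> [t [f [p [q x]]]]] <> [t [f [p [q x]]]]] <> [t [f [p [p [q x]] . [q x]]] ++ [t [f [p [q x]]] ++ [t [f [p [q x]]] - [t [f [p [q x]]]]]]]]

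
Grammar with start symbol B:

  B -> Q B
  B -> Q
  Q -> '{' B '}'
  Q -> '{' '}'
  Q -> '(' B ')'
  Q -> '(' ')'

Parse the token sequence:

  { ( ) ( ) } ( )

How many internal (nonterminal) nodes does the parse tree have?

8

[B [Q { [B [Q ( )] [B [Q ( )]]] }] [B [Q ( )]]]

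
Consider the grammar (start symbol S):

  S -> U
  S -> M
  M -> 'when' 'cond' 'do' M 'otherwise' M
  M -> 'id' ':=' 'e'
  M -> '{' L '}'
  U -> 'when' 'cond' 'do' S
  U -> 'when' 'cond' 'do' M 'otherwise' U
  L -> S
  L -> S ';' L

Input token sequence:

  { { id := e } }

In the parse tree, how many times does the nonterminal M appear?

[S [M { [L [S [M { [L [S [M id := e]]] }]]] }]]

3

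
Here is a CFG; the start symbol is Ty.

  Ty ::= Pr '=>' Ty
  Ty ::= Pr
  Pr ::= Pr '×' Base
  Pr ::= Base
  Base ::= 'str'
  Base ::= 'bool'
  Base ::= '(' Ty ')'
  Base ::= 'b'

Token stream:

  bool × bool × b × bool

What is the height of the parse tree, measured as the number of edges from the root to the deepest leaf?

6

[Ty [Pr [Pr [Pr [Pr [Base bool]] × [Base bool]] × [Base b]] × [Base bool]]]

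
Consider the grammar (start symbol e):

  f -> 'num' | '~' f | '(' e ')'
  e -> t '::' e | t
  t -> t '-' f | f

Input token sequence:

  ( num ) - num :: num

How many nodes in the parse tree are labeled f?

[e [t [t [f ( [e [t [f num]]] )]] - [f num]] :: [e [t [f num]]]]

4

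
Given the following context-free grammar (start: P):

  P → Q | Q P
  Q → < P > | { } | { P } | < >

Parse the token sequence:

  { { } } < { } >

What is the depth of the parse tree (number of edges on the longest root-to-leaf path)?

5

[P [Q { [P [Q { }]] }] [P [Q < [P [Q { }]] >]]]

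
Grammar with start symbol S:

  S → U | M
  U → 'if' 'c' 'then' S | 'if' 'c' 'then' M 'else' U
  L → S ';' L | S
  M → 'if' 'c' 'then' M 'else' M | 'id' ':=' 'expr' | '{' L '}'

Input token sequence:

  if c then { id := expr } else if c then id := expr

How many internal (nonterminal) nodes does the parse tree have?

[S [U if c then [M { [L [S [M id := expr]]] }] else [U if c then [S [M id := expr]]]]]

9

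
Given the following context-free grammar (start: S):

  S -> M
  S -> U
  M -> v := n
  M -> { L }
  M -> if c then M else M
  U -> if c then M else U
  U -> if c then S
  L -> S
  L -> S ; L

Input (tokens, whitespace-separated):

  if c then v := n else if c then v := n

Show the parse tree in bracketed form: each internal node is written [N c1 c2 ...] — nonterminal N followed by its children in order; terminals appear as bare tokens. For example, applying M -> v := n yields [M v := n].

S
U
if c then M else U
if c then v := n else U
if c then v := n else if c then S
if c then v := n else if c then M
if c then v := n else if c then v := n

[S [U if c then [M v := n] else [U if c then [S [M v := n]]]]]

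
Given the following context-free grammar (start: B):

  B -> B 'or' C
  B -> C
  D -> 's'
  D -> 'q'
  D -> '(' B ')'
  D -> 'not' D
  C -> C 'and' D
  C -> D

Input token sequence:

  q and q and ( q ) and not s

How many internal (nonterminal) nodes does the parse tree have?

13

[B [C [C [C [C [D q]] and [D q]] and [D ( [B [C [D q]]] )]] and [D not [D s]]]]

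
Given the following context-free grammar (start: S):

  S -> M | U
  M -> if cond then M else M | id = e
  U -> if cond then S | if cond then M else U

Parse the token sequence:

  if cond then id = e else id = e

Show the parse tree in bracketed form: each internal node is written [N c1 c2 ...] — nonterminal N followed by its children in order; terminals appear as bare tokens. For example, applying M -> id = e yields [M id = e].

[S [M if cond then [M id = e] else [M id = e]]]

S
M
if cond then M else M
if cond then id = e else M
if cond then id = e else id = e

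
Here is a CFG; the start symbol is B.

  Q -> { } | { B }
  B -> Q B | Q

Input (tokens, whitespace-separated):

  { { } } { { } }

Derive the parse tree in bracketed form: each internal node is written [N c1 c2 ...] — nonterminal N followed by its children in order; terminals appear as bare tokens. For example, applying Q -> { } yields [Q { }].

[B [Q { [B [Q { }]] }] [B [Q { [B [Q { }]] }]]]

B
Q B
{ B } B
{ Q } B
{ { } } B
{ { } } Q
{ { } } { B }
{ { } } { Q }
{ { } } { { } }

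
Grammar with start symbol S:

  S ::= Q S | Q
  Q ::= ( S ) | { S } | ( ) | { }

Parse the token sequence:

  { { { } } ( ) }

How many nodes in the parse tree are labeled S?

4

[S [Q { [S [Q { [S [Q { }]] }] [S [Q ( )]]] }]]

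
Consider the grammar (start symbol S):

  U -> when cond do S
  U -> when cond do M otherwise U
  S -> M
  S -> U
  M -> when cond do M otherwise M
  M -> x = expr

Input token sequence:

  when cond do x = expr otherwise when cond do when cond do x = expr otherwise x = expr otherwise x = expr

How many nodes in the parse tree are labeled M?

[S [M when cond do [M x = expr] otherwise [M when cond do [M when cond do [M x = expr] otherwise [M x = expr]] otherwise [M x = expr]]]]

7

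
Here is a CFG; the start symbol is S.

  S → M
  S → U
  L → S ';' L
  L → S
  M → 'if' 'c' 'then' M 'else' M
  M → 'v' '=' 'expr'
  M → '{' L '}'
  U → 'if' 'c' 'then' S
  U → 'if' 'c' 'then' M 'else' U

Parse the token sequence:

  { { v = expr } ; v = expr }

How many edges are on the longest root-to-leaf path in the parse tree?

[S [M { [L [S [M { [L [S [M v = expr]]] }]] ; [L [S [M v = expr]]]] }]]

8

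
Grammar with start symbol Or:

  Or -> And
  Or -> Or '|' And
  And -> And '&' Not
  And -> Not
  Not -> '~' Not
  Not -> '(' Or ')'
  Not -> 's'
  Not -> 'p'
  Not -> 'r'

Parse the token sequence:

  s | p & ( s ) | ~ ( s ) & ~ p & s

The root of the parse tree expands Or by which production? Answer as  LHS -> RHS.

[Or [Or [Or [And [Not s]]] | [And [And [Not p]] & [Not ( [Or [And [Not s]]] )]]] | [And [And [And [Not ~ [Not ( [Or [And [Not s]]] )]]] & [Not ~ [Not p]]] & [Not s]]]

Or -> Or '|' And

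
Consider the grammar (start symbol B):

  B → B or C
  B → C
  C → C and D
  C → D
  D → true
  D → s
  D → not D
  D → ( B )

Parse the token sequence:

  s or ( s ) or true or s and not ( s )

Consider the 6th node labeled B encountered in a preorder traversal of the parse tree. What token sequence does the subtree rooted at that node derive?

s

[B [B [B [B [C [D s]]] or [C [D ( [B [C [D s]]] )]]] or [C [D true]]] or [C [C [D s]] and [D not [D ( [B [C [D s]]] )]]]]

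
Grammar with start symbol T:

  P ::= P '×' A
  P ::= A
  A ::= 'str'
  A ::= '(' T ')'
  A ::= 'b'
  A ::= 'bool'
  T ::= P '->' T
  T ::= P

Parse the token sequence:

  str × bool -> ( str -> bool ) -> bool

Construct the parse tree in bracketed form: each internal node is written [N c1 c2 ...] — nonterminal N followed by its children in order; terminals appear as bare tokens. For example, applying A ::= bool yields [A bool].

[T [P [P [A str]] × [A bool]] -> [T [P [A ( [T [P [A str]] -> [T [P [A bool]]]] )]] -> [T [P [A bool]]]]]

T
P -> T
P × A -> T
A × A -> T
str × A -> T
str × bool -> T
str × bool -> P -> T
str × bool -> A -> T
str × bool -> ( T ) -> T
str × bool -> ( P -> T ) -> T
str × bool -> ( A -> T ) -> T
str × bool -> ( str -> T ) -> T
str × bool -> ( str -> P ) -> T
str × bool -> ( str -> A ) -> T
str × bool -> ( str -> bool ) -> T
str × bool -> ( str -> bool ) -> P
str × bool -> ( str -> bool ) -> A
str × bool -> ( str -> bool ) -> bool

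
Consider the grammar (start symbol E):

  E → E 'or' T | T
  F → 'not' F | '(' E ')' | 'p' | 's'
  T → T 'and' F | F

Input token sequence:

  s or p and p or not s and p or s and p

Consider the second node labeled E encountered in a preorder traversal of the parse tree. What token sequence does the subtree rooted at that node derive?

[E [E [E [E [T [F s]]] or [T [T [F p]] and [F p]]] or [T [T [F not [F s]]] and [F p]]] or [T [T [F s]] and [F p]]]

s or p and p or not s and p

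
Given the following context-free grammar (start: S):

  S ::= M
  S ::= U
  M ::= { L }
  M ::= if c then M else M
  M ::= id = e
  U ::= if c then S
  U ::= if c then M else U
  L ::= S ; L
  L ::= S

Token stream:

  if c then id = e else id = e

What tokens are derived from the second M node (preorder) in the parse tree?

id = e

[S [M if c then [M id = e] else [M id = e]]]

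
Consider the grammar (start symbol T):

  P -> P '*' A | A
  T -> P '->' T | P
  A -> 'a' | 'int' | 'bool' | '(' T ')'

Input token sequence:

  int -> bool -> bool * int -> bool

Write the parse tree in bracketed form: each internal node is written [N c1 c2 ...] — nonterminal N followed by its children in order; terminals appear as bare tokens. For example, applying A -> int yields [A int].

[T [P [A int]] -> [T [P [A bool]] -> [T [P [P [A bool]] * [A int]] -> [T [P [A bool]]]]]]

T
P -> T
A -> T
int -> T
int -> P -> T
int -> A -> T
int -> bool -> T
int -> bool -> P -> T
int -> bool -> P * A -> T
int -> bool -> A * A -> T
int -> bool -> bool * A -> T
int -> bool -> bool * int -> T
int -> bool -> bool * int -> P
int -> bool -> bool * int -> A
int -> bool -> bool * int -> bool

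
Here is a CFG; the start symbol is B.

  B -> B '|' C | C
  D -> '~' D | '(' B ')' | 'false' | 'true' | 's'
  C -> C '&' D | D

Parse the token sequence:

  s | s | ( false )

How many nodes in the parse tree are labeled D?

[B [B [B [C [D s]]] | [C [D s]]] | [C [D ( [B [C [D false]]] )]]]

4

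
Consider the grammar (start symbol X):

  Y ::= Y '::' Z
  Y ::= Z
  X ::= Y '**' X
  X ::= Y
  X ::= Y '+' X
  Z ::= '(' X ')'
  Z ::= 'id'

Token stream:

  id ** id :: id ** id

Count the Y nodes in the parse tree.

[X [Y [Z id]] ** [X [Y [Y [Z id]] :: [Z id]] ** [X [Y [Z id]]]]]

4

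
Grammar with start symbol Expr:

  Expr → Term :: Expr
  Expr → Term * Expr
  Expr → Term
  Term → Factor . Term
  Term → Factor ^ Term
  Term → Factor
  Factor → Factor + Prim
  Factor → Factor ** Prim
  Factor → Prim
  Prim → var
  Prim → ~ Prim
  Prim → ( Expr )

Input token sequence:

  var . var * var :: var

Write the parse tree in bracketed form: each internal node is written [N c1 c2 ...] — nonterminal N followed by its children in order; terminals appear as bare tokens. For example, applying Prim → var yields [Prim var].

[Expr [Term [Factor [Prim var]] . [Term [Factor [Prim var]]]] * [Expr [Term [Factor [Prim var]]] :: [Expr [Term [Factor [Prim var]]]]]]

Expr
Term * Expr
Factor . Term * Expr
Prim . Term * Expr
var . Term * Expr
var . Factor * Expr
var . Prim * Expr
var . var * Expr
var . var * Term :: Expr
var . var * Factor :: Expr
var . var * Prim :: Expr
var . var * var :: Expr
var . var * var :: Term
var . var * var :: Factor
var . var * var :: Prim
var . var * var :: var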